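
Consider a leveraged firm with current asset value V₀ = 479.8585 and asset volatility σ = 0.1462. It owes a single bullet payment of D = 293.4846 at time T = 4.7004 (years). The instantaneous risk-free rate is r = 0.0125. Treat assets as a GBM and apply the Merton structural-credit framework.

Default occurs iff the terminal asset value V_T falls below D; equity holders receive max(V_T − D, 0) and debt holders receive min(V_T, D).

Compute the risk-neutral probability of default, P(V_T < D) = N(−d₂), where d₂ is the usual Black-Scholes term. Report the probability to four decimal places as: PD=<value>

d₁ = [ln(V₀/D) + (r + σ²/2)T] / (σ√T)
   = [ln(479.8585/293.4846) + (0.0125 + 0.5·0.1462²)·4.7004] / (0.1462·√4.7004)
   = [0.491666 + 0.108989] / 0.316968 = 1.895006
d₂ = d₁ − σ√T = 1.895006 − 0.316968 = 1.578038
risk-neutral PD = N(−d₂) = N(-1.578038) = 0.057278

PD=0.0573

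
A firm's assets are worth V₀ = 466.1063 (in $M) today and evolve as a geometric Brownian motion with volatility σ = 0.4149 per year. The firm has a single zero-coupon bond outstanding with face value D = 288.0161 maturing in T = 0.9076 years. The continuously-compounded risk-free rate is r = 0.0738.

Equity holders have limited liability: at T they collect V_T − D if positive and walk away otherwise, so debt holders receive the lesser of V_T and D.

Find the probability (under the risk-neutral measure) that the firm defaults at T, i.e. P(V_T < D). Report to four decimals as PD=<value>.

PD=0.1171

d₁ = [ln(V₀/D) + (r + σ²/2)T] / (σ√T)
   = [ln(466.1063/288.0161) + (0.0738 + 0.5·0.4149²)·0.9076] / (0.4149·√0.9076)
   = [0.481397 + 0.145099] / 0.395267 = 1.584995
d₂ = d₁ − σ√T = 1.584995 − 0.395267 = 1.189728
risk-neutral PD = N(−d₂) = N(-1.189728) = 0.117077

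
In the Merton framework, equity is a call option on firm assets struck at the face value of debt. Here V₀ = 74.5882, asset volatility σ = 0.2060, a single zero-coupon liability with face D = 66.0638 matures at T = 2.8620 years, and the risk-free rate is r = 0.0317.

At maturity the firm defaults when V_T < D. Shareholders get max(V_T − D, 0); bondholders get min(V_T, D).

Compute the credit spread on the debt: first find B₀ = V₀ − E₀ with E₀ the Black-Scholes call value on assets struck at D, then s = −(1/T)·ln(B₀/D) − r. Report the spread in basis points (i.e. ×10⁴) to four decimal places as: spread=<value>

spread=230.8187

d₁ = [ln(V₀/D) + (r + σ²/2)T] / (σ√T)
   = [ln(74.5882/66.0638) + (0.0317 + 0.5·0.2060²)·2.8620] / (0.2060·√2.8620)
   = [0.121361 + 0.151451] / 0.348499 = 0.782821
d₂ = d₁ − σ√T = 0.782821 − 0.348499 = 0.434322
N(d₁) = 0.783134,  N(d₂) = 0.667973,  e^(−rT) = 0.913268
E₀ = V₀·N(d₁) − D·e^(−rT)·N(d₂)
   = 74.5882·0.783134 − 66.0638·0.913268·0.667973 = 18.111102
B₀ = V₀ − E₀ = 74.5882 − 18.111102 = 56.477098
spread = −(1/T)·ln(B₀/D) − r = −(1/2.8620)·ln(56.477098/66.0638) − 0.0317 = 0.02308187
in basis points: 0.02308187 × 10⁴ = 230.8187 bp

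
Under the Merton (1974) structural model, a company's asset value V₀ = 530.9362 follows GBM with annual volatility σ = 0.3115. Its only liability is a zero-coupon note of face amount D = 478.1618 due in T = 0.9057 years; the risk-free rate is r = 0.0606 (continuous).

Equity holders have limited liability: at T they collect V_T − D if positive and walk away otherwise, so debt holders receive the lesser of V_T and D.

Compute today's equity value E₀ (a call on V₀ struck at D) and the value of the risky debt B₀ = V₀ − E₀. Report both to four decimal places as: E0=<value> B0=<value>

d₁ = [ln(V₀/D) + (r + σ²/2)T] / (σ√T)
   = [ln(530.9362/478.1618) + (0.0606 + 0.5·0.3115²)·0.9057] / (0.3115·√0.9057)
   = [0.104693 + 0.098826] / 0.296449 = 0.686523
d₂ = d₁ − σ√T = 0.686523 − 0.296449 = 0.390074
N(d₁) = 0.753808,  N(d₂) = 0.651759,  e^(−rT) = 0.946594
E₀ = V₀·N(d₁) − D·e^(−rT)·N(d₂)
   = 530.9362·0.753808 − 478.1618·0.946594·0.651759 = 105.221760
B₀ = V₀ − E₀ = 530.9362 − 105.221760 = 425.714440

E0=105.2218 B0=425.7144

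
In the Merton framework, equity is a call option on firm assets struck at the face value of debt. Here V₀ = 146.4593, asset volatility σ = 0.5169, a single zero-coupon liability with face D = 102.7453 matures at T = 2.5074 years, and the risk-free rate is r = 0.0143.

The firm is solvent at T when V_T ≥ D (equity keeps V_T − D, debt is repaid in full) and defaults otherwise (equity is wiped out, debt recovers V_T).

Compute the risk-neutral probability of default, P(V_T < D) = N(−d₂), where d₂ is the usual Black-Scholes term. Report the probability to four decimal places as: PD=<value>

PD=0.4730

d₁ = [ln(V₀/D) + (r + σ²/2)T] / (σ√T)
   = [ln(146.4593/102.7453) + (0.0143 + 0.5·0.5169²)·2.5074] / (0.5169·√2.5074)
   = [0.354494 + 0.370826] / 0.818499 = 0.886159
d₂ = d₁ − σ√T = 0.886159 − 0.818499 = 0.067660
risk-neutral PD = N(−d₂) = N(-0.067660) = 0.473028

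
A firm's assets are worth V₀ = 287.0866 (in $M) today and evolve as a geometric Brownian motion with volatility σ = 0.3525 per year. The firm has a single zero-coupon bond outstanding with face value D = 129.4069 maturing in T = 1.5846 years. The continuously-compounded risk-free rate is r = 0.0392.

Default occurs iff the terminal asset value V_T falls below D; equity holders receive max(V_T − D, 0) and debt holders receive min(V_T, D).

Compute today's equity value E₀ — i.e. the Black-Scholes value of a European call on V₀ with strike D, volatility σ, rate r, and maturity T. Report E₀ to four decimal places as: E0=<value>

d₁ = [ln(V₀/D) + (r + σ²/2)T] / (σ√T)
   = [ln(287.0866/129.4069) + (0.0392 + 0.5·0.3525²)·1.5846] / (0.3525·√1.5846)
   = [0.796822 + 0.160565] / 0.443730 = 2.157588
d₂ = d₁ − σ√T = 2.157588 − 0.443730 = 1.713858
N(d₁) = 0.984520,  N(d₂) = 0.956723,  e^(−rT) = 0.939774
E₀ = V₀·N(d₁) − D·e^(−rT)·N(d₂)
   = 287.0866·0.984520 − 129.4069·0.939774·0.956723 = 166.292438

E0=166.2924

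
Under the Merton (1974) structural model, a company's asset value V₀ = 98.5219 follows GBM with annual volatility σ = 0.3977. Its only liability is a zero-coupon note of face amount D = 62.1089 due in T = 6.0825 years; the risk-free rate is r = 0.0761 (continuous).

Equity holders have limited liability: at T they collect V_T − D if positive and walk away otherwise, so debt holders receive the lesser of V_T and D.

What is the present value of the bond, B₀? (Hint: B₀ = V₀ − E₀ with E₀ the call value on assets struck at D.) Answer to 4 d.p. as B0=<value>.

B0=33.8477

d₁ = [ln(V₀/D) + (r + σ²/2)T] / (σ√T)
   = [ln(98.5219/62.1089) + (0.0761 + 0.5·0.3977²)·6.0825] / (0.3977·√6.0825)
   = [0.461390 + 0.943898] / 0.980837 = 1.432744
d₂ = d₁ − σ√T = 1.432744 − 0.980837 = 0.451908
N(d₁) = 0.924035,  N(d₂) = 0.674332,  e^(−rT) = 0.629469
E₀ = V₀·N(d₁) − D·e^(−rT)·N(d₂)
   = 98.5219·0.924035 − 62.1089·0.629469·0.674332 = 64.674184
B₀ = V₀ − E₀ = 98.5219 − 64.674184 = 33.847716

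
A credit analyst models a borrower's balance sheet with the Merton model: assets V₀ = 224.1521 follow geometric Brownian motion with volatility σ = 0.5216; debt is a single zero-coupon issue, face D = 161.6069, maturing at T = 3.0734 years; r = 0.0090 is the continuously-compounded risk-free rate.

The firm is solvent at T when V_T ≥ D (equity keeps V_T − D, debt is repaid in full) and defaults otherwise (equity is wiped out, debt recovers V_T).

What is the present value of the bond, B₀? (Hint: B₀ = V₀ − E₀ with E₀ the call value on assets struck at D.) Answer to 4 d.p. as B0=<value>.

B0=118.8675

d₁ = [ln(V₀/D) + (r + σ²/2)T] / (σ√T)
   = [ln(224.1521/161.6069) + (0.0090 + 0.5·0.5216²)·3.0734] / (0.5216·√3.0734)
   = [0.327158 + 0.445745] / 0.914423 = 0.845236
d₂ = d₁ − σ√T = 0.845236 − 0.914423 = -0.069187
N(d₁) = 0.801010,  N(d₂) = 0.472420,  e^(−rT) = 0.972718
E₀ = V₀·N(d₁) − D·e^(−rT)·N(d₂)
   = 224.1521·0.801010 − 161.6069·0.972718·0.472420 = 105.284628
B₀ = V₀ − E₀ = 224.1521 − 105.284628 = 118.867472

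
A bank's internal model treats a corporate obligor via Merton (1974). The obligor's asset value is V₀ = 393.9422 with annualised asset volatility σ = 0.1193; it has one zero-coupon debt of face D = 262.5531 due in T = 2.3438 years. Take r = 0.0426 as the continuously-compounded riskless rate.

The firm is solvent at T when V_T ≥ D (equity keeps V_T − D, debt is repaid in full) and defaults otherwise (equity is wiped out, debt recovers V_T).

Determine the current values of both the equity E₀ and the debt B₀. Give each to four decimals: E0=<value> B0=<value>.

d₁ = [ln(V₀/D) + (r + σ²/2)T] / (σ√T)
   = [ln(393.9422/262.5531) + (0.0426 + 0.5·0.1193²)·2.3438] / (0.1193·√2.3438)
   = [0.405751 + 0.116525] / 0.182642 = 2.859560
d₂ = d₁ − σ√T = 2.859560 − 0.182642 = 2.676918
N(d₁) = 0.997879,  N(d₂) = 0.996285,  e^(−rT) = 0.904977
E₀ = V₀·N(d₁) − D·e^(−rT)·N(d₂)
   = 393.9422·0.997879 − 262.5531·0.904977·0.996285 = 156.384839
B₀ = V₀ − E₀ = 393.9422 − 156.384839 = 237.557361

E0=156.3848 B0=237.5574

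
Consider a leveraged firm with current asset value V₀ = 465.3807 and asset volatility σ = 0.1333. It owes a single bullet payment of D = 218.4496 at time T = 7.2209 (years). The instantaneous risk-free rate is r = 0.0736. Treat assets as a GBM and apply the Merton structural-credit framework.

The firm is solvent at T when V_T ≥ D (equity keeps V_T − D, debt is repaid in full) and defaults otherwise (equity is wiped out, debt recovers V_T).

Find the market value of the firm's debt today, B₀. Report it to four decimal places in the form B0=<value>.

B0=128.3897

d₁ = [ln(V₀/D) + (r + σ²/2)T] / (σ√T)
   = [ln(465.3807/218.4496) + (0.0736 + 0.5·0.1333²)·7.2209] / (0.1333·√7.2209)
   = [0.756300 + 0.595612] / 0.358200 = 3.774181
d₂ = d₁ − σ√T = 3.774181 − 0.358200 = 3.415981
N(d₁) = 0.999920,  N(d₂) = 0.999682,  e^(−rT) = 0.587747
E₀ = V₀·N(d₁) − D·e^(−rT)·N(d₂)
   = 465.3807·0.999920 − 218.4496·0.587747·0.999682 = 336.990988
B₀ = V₀ − E₀ = 465.3807 − 336.990988 = 128.389712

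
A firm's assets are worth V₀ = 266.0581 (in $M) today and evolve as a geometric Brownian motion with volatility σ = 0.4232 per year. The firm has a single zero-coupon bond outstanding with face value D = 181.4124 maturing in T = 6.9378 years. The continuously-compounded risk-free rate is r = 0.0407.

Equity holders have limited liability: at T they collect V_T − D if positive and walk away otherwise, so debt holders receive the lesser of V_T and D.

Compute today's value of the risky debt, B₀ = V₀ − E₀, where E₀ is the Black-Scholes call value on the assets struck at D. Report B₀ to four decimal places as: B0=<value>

B0=103.5940

d₁ = [ln(V₀/D) + (r + σ²/2)T] / (σ√T)
   = [ln(266.0581/181.4124) + (0.0407 + 0.5·0.4232²)·6.9378] / (0.4232·√6.9378)
   = [0.382942 + 0.903642] / 1.114696 = 1.154202
d₂ = d₁ − σ√T = 1.154202 − 1.114696 = 0.039505
N(d₁) = 0.875791,  N(d₂) = 0.515756,  e^(−rT) = 0.753996
E₀ = V₀·N(d₁) − D·e^(−rT)·N(d₂)
   = 266.0581·0.875791 − 181.4124·0.753996·0.515756 = 162.464051
B₀ = V₀ − E₀ = 266.0581 − 162.464051 = 103.594049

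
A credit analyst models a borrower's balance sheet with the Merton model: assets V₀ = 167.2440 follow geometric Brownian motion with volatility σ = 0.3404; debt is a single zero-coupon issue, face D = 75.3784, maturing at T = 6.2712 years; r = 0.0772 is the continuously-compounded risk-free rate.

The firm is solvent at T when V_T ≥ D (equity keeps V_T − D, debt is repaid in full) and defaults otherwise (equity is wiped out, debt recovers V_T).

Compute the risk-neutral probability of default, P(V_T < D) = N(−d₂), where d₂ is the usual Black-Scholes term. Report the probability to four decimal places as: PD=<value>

PD=0.1408

d₁ = [ln(V₀/D) + (r + σ²/2)T] / (σ√T)
   = [ln(167.2440/75.3784) + (0.0772 + 0.5·0.3404²)·6.2712] / (0.3404·√6.2712)
   = [0.796933 + 0.847465] / 0.852442 = 1.929044
d₂ = d₁ − σ√T = 1.929044 − 0.852442 = 1.076602
risk-neutral PD = N(−d₂) = N(-1.076602) = 0.140829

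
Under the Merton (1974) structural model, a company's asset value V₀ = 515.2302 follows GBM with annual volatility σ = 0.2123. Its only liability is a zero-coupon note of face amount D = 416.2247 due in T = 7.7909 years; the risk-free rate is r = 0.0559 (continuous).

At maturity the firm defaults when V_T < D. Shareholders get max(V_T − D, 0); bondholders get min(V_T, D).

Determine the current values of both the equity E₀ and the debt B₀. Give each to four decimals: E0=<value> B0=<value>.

d₁ = [ln(V₀/D) + (r + σ²/2)T] / (σ√T)
   = [ln(515.2302/416.2247) + (0.0559 + 0.5·0.2123²)·7.7909] / (0.2123·√7.7909)
   = [0.213389 + 0.611084] / 0.592576 = 1.391338
d₂ = d₁ − σ√T = 1.391338 − 0.592576 = 0.798762
N(d₁) = 0.917938,  N(d₂) = 0.787786,  e^(−rT) = 0.646934
E₀ = V₀·N(d₁) − D·e^(−rT)·N(d₂)
   = 515.2302·0.917938 − 416.2247·0.646934·0.787786 = 260.822680
B₀ = V₀ − E₀ = 515.2302 − 260.822680 = 254.407520

E0=260.8227 B0=254.4075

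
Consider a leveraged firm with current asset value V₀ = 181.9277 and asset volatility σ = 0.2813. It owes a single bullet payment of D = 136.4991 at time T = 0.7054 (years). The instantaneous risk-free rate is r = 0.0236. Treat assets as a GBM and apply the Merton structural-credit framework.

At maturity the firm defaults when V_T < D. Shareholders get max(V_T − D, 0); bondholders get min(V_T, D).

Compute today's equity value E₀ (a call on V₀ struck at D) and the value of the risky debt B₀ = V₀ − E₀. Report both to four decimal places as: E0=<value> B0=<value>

d₁ = [ln(V₀/D) + (r + σ²/2)T] / (σ√T)
   = [ln(181.9277/136.4991) + (0.0236 + 0.5·0.2813²)·0.7054] / (0.2813·√0.7054)
   = [0.287291 + 0.044556] / 0.236259 = 1.404596
d₂ = d₁ − σ√T = 1.404596 − 0.236259 = 1.168338
N(d₁) = 0.919929,  N(d₂) = 0.878665,  e^(−rT) = 0.983490
E₀ = V₀·N(d₁) − D·e^(−rT)·N(d₂)
   = 181.9277·0.919929 − 136.4991·0.983490·0.878665 = 49.403796
B₀ = V₀ − E₀ = 181.9277 − 49.403796 = 132.523904

E0=49.4038 B0=132.5239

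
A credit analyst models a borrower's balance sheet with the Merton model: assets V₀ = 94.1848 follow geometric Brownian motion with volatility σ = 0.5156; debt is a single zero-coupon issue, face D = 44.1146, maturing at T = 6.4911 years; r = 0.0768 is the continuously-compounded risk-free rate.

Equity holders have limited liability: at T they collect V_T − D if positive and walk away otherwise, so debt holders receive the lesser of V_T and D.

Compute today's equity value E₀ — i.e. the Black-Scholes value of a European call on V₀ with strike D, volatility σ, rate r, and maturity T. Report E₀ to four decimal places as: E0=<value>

d₁ = [ln(V₀/D) + (r + σ²/2)T] / (σ√T)
   = [ln(94.1848/44.1146) + (0.0768 + 0.5·0.5156²)·6.4911] / (0.5156·√6.4911)
   = [0.758468 + 1.361324] / 1.313627 = 1.613694
d₂ = d₁ − σ√T = 1.613694 − 1.313627 = 0.300067
N(d₁) = 0.946703,  N(d₂) = 0.617937,  e^(−rT) = 0.607431
E₀ = V₀·N(d₁) − D·e^(−rT)·N(d₂)
   = 94.1848·0.946703 − 44.1146·0.607431·0.617937 = 72.606443

E0=72.6064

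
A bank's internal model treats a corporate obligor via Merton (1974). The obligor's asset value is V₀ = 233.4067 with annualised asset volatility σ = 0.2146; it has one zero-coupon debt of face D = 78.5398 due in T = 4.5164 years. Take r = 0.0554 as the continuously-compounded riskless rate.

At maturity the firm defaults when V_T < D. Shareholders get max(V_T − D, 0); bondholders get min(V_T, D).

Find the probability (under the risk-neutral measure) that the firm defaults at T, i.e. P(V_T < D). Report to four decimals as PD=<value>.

PD=0.0034

d₁ = [ln(V₀/D) + (r + σ²/2)T] / (σ√T)
   = [ln(233.4067/78.5398) + (0.0554 + 0.5·0.2146²)·4.5164] / (0.2146·√4.5164)
   = [1.089177 + 0.354206] / 0.456064 = 3.164868
d₂ = d₁ − σ√T = 3.164868 − 0.456064 = 2.708804
risk-neutral PD = N(−d₂) = N(-2.708804) = 0.003376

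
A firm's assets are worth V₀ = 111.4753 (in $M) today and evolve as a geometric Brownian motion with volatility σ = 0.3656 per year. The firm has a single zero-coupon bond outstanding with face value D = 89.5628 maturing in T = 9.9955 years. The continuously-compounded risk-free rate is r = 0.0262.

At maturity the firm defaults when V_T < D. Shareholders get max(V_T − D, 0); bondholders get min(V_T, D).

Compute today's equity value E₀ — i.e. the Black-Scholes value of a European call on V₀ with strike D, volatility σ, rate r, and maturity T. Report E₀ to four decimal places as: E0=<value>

d₁ = [ln(V₀/D) + (r + σ²/2)T] / (σ√T)
   = [ln(111.4753/89.5628) + (0.0262 + 0.5·0.3656²)·9.9955] / (0.3656·√9.9955)
   = [0.218863 + 0.929898] / 1.155869 = 0.993851
d₂ = d₁ − σ√T = 0.993851 − 1.155869 = -0.162018
N(d₁) = 0.839852,  N(d₂) = 0.435646,  e^(−rT) = 0.769602
E₀ = V₀·N(d₁) − D·e^(−rT)·N(d₂)
   = 111.4753·0.839852 − 89.5628·0.769602·0.435646 = 63.594714

E0=63.5947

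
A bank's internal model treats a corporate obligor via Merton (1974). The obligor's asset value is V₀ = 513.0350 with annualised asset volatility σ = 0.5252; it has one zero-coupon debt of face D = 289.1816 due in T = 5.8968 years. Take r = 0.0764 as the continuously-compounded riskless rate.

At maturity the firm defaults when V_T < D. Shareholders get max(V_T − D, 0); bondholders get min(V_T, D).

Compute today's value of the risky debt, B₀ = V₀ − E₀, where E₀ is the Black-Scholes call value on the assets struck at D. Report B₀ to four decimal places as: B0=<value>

d₁ = [ln(V₀/D) + (r + σ²/2)T] / (σ√T)
   = [ln(513.0350/289.1816) + (0.0764 + 0.5·0.5252²)·5.8968] / (0.5252·√5.8968)
   = [0.573289 + 1.263788] / 1.275360 = 1.440437
d₂ = d₁ − σ√T = 1.440437 − 1.275360 = 0.165077
N(d₁) = 0.925128,  N(d₂) = 0.565558,  e^(−rT) = 0.637300
E₀ = V₀·N(d₁) − D·e^(−rT)·N(d₂)
   = 513.0350·0.925128 − 289.1816·0.637300·0.565558 = 370.393384
B₀ = V₀ − E₀ = 513.0350 − 370.393384 = 142.641616

B0=142.6416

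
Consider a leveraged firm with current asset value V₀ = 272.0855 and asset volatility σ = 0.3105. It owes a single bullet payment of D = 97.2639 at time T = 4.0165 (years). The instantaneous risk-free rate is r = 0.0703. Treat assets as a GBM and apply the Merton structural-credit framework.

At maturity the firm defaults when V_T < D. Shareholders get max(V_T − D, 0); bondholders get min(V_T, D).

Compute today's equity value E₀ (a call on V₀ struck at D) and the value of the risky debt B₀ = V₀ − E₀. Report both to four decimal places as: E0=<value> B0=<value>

E0=199.2851 B0=72.8004

d₁ = [ln(V₀/D) + (r + σ²/2)T] / (σ√T)
   = [ln(272.0855/97.2639) + (0.0703 + 0.5·0.3105²)·4.0165] / (0.3105·√4.0165)
   = [1.028688 + 0.475976] / 0.622279 = 2.417988
d₂ = d₁ − σ√T = 2.417988 − 0.622279 = 1.795708
N(d₁) = 0.992197,  N(d₂) = 0.963730,  e^(−rT) = 0.754002
E₀ = V₀·N(d₁) − D·e^(−rT)·N(d₂)
   = 272.0855·0.992197 − 97.2639·0.754002·0.963730 = 199.285111
B₀ = V₀ − E₀ = 272.0855 − 199.285111 = 72.800389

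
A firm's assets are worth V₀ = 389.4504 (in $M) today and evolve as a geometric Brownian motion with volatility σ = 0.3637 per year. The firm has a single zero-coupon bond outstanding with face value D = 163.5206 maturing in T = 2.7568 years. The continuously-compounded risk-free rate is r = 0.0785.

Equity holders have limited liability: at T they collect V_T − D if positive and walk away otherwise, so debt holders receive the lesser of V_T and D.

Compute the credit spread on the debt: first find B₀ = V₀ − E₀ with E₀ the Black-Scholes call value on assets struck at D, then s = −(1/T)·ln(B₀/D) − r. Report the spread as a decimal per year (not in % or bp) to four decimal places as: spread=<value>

d₁ = [ln(V₀/D) + (r + σ²/2)T] / (σ√T)
   = [ln(389.4504/163.5206) + (0.0785 + 0.5·0.3637²)·2.7568] / (0.3637·√2.7568)
   = [0.867798 + 0.398740] / 0.603873 = 2.097357
d₂ = d₁ − σ√T = 2.097357 − 0.603873 = 1.493483
N(d₁) = 0.982019,  N(d₂) = 0.932345,  e^(−rT) = 0.805406
E₀ = V₀·N(d₁) − D·e^(−rT)·N(d₂)
   = 389.4504·0.982019 − 163.5206·0.805406·0.932345 = 259.657464
B₀ = V₀ − E₀ = 389.4504 − 259.657464 = 129.792936
spread = −(1/T)·ln(B₀/D) − r = −(1/2.7568)·ln(129.792936/163.5206) − 0.0785 = 0.00529229

spread=0.0053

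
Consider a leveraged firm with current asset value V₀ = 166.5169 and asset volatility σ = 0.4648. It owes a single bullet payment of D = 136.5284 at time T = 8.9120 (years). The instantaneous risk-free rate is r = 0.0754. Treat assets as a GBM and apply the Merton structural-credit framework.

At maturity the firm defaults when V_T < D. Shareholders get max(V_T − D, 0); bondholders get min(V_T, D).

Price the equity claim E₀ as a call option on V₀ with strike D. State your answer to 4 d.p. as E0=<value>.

d₁ = [ln(V₀/D) + (r + σ²/2)T] / (σ√T)
   = [ln(166.5169/136.5284) + (0.0754 + 0.5·0.4648²)·8.9120] / (0.4648·√8.9120)
   = [0.198564 + 1.634635] / 1.387566 = 1.321161
d₂ = d₁ − σ√T = 1.321161 − 1.387566 = -0.066405
N(d₁) = 0.906776,  N(d₂) = 0.473528,  e^(−rT) = 0.510704
E₀ = V₀·N(d₁) − D·e^(−rT)·N(d₂)
   = 166.5169·0.906776 − 136.5284·0.510704·0.473528 = 117.976547

E0=117.9765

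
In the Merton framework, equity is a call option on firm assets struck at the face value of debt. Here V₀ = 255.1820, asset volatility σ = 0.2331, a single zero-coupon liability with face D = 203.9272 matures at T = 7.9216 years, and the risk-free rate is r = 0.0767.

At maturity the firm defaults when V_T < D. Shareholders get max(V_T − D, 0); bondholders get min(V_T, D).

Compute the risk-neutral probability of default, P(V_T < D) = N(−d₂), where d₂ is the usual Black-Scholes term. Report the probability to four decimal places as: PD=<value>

PD=0.1737

d₁ = [ln(V₀/D) + (r + σ²/2)T] / (σ√T)
   = [ln(255.1820/203.9272) + (0.0767 + 0.5·0.2331²)·7.9216] / (0.2331·√7.9216)
   = [0.224214 + 0.822799] / 0.656068 = 1.595892
d₂ = d₁ − σ√T = 1.595892 − 0.656068 = 0.939824
risk-neutral PD = N(−d₂) = N(-0.939824) = 0.173654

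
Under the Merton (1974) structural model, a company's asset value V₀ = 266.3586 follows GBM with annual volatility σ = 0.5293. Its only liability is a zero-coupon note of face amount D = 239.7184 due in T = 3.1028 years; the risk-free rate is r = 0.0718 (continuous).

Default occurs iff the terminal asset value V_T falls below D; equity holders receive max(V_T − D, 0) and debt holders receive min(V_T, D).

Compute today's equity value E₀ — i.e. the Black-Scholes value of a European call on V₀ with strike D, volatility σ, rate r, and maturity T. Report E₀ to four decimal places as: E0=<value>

d₁ = [ln(V₀/D) + (r + σ²/2)T] / (σ√T)
   = [ln(266.3586/239.7184) + (0.0718 + 0.5·0.5293²)·3.1028] / (0.5293·√3.1028)
   = [0.105379 + 0.657419] / 0.932350 = 0.818145
d₂ = d₁ − σ√T = 0.818145 − 0.932350 = -0.114204
N(d₁) = 0.793363,  N(d₂) = 0.454538,  e^(−rT) = 0.800290
E₀ = V₀·N(d₁) − D·e^(−rT)·N(d₂)
   = 266.3586·0.793363 − 239.7184·0.800290·0.454538 = 124.118539

E0=124.1185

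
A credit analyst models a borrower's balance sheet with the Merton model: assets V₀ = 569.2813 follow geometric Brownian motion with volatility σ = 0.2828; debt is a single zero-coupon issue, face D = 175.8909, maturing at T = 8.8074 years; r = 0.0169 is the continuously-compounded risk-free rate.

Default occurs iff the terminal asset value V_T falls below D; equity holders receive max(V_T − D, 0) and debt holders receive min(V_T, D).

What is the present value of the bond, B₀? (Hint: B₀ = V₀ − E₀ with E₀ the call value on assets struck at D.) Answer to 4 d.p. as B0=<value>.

d₁ = [ln(V₀/D) + (r + σ²/2)T] / (σ√T)
   = [ln(569.2813/175.8909) + (0.0169 + 0.5·0.2828²)·8.8074] / (0.2828·√8.8074)
   = [1.174511 + 0.501035] / 0.839273 = 1.996425
d₂ = d₁ − σ√T = 1.996425 − 0.839273 = 1.157152
N(d₁) = 0.977056,  N(d₂) = 0.876395,  e^(−rT) = 0.861703
E₀ = V₀·N(d₁) − D·e^(−rT)·N(d₂)
   = 569.2813·0.977056 − 175.8909·0.861703·0.876395 = 423.388445
B₀ = V₀ − E₀ = 569.2813 − 423.388445 = 145.892855

B0=145.8929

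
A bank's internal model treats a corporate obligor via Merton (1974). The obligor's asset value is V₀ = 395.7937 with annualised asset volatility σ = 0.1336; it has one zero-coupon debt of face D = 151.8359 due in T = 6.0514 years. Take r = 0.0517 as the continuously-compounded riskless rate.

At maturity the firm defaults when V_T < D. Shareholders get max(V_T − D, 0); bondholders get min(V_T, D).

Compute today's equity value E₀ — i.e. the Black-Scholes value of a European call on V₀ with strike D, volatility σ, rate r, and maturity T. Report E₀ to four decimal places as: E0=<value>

d₁ = [ln(V₀/D) + (r + σ²/2)T] / (σ√T)
   = [ln(395.7937/151.8359) + (0.0517 + 0.5·0.1336²)·6.0514] / (0.1336·√6.0514)
   = [0.958093 + 0.366863] / 0.328651 = 4.031503
d₂ = d₁ − σ√T = 4.031503 − 0.328651 = 3.702852
N(d₁) = 0.999972,  N(d₂) = 0.999893,  e^(−rT) = 0.731354
E₀ = V₀·N(d₁) − D·e^(−rT)·N(d₂)
   = 395.7937·0.999972 − 151.8359·0.731354·0.999893 = 284.748744

E0=284.7487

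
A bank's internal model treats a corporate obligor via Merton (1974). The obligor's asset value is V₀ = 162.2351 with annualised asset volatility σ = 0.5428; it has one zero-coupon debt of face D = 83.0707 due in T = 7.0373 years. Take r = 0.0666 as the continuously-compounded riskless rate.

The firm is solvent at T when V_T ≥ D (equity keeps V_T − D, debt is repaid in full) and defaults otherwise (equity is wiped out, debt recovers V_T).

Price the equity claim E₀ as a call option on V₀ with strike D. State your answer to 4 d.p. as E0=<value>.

d₁ = [ln(V₀/D) + (r + σ²/2)T] / (σ√T)
   = [ln(162.2351/83.0707) + (0.0666 + 0.5·0.5428²)·7.0373] / (0.5428·√7.0373)
   = [0.669354 + 1.505391] / 1.439935 = 1.510308
d₂ = d₁ − σ√T = 1.510308 − 1.439935 = 0.070373
N(d₁) = 0.934518,  N(d₂) = 0.528052,  e^(−rT) = 0.625825
E₀ = V₀·N(d₁) − D·e^(−rT)·N(d₂)
   = 162.2351·0.934518 − 83.0707·0.625825·0.528052 = 124.159343

E0=124.1593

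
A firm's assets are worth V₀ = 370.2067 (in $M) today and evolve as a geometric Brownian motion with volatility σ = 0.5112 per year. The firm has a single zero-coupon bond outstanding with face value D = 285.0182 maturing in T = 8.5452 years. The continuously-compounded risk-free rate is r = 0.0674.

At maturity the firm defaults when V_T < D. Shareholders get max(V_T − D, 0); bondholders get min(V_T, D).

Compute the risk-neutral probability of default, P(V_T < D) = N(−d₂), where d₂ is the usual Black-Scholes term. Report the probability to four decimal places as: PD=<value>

d₁ = [ln(V₀/D) + (r + σ²/2)T] / (σ√T)
   = [ln(370.2067/285.0182) + (0.0674 + 0.5·0.5112²)·8.5452] / (0.5112·√8.5452)
   = [0.261508 + 1.692486] / 1.494349 = 1.307589
d₂ = d₁ − σ√T = 1.307589 − 1.494349 = -0.186760
risk-neutral PD = N(−d₂) = N(0.186760) = 0.574075

PD=0.5741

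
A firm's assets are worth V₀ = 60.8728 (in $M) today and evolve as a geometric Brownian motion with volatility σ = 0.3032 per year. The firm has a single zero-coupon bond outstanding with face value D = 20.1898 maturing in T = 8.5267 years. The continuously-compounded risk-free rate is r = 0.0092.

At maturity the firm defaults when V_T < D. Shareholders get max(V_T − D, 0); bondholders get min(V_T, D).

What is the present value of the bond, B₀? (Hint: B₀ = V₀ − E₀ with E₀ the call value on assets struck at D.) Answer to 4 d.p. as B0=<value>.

B0=17.4891

d₁ = [ln(V₀/D) + (r + σ²/2)T] / (σ√T)
   = [ln(60.8728/20.1898) + (0.0092 + 0.5·0.3032²)·8.5267] / (0.3032·√8.5267)
   = [1.103609 + 0.470376] / 0.885360 = 1.777792
d₂ = d₁ − σ√T = 1.777792 − 0.885360 = 0.892433
N(d₁) = 0.962281,  N(d₂) = 0.813919,  e^(−rT) = 0.924552
E₀ = V₀·N(d₁) − D·e^(−rT)·N(d₂)
   = 60.8728·0.962281 − 20.1898·0.924552·0.813919 = 43.383690
B₀ = V₀ − E₀ = 60.8728 − 43.383690 = 17.489110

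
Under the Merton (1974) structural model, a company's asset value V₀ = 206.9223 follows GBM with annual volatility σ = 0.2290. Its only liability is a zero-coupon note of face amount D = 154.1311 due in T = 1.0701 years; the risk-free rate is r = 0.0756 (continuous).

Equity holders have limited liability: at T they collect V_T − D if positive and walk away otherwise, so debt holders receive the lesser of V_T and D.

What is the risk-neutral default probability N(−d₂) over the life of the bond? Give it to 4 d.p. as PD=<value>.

PD=0.0713

d₁ = [ln(V₀/D) + (r + σ²/2)T] / (σ√T)
   = [ln(206.9223/154.1311) + (0.0756 + 0.5·0.2290²)·1.0701] / (0.2290·√1.0701)
   = [0.294540 + 0.108958] / 0.236891 = 1.703310
d₂ = d₁ − σ√T = 1.703310 − 0.236891 = 1.466419
risk-neutral PD = N(−d₂) = N(-1.466419) = 0.071267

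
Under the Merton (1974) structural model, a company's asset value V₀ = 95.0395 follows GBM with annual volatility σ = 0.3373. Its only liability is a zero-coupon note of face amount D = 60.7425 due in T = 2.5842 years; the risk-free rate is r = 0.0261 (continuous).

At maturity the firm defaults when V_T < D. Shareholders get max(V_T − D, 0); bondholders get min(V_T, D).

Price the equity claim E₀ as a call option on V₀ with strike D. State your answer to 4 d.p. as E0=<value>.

E0=41.8233

d₁ = [ln(V₀/D) + (r + σ²/2)T] / (σ√T)
   = [ln(95.0395/60.7425) + (0.0261 + 0.5·0.3373²)·2.5842] / (0.3373·√2.5842)
   = [0.447649 + 0.214452] / 0.542225 = 1.221081
d₂ = d₁ − σ√T = 1.221081 − 0.542225 = 0.678856
N(d₁) = 0.888972,  N(d₂) = 0.751386,  e^(−rT) = 0.934777
E₀ = V₀·N(d₁) − D·e^(−rT)·N(d₂)
   = 95.0395·0.888972 − 60.7425·0.934777·0.751386 = 41.823311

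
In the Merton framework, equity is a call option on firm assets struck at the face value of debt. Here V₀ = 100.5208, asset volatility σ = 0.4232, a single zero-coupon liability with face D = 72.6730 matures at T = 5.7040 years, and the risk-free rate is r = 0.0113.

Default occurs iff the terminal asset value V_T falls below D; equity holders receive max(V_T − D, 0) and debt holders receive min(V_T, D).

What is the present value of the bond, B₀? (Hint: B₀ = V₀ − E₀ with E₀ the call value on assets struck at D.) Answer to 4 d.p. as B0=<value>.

B0=49.5650

d₁ = [ln(V₀/D) + (r + σ²/2)T] / (σ√T)
   = [ln(100.5208/72.6730) + (0.0113 + 0.5·0.4232²)·5.7040] / (0.4232·√5.7040)
   = [0.324395 + 0.575243] / 1.010731 = 0.890087
d₂ = d₁ − σ√T = 0.890087 − 1.010731 = -0.120644
N(d₁) = 0.813290,  N(d₂) = 0.451987,  e^(−rT) = 0.937578
E₀ = V₀·N(d₁) − D·e^(−rT)·N(d₂)
   = 100.5208·0.813290 − 72.6730·0.937578·0.451987 = 50.955762
B₀ = V₀ − E₀ = 100.5208 − 50.955762 = 49.565038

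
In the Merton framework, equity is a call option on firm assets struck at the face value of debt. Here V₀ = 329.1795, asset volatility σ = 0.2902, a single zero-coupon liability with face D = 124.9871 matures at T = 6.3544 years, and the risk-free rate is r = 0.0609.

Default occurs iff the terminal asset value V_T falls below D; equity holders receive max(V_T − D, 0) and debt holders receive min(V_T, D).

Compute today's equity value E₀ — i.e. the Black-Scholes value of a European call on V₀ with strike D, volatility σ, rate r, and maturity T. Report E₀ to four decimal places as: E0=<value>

d₁ = [ln(V₀/D) + (r + σ²/2)T] / (σ√T)
   = [ln(329.1795/124.9871) + (0.0609 + 0.5·0.2902²)·6.3544] / (0.2902·√6.3544)
   = [0.968393 + 0.654554] / 0.731534 = 2.218552
d₂ = d₁ − σ√T = 2.218552 − 0.731534 = 1.487018
N(d₁) = 0.986741,  N(d₂) = 0.931495,  e^(−rT) = 0.679103
E₀ = V₀·N(d₁) − D·e^(−rT)·N(d₂)
   = 329.1795·0.986741 − 124.9871·0.679103·0.931495 = 245.750611

E0=245.7506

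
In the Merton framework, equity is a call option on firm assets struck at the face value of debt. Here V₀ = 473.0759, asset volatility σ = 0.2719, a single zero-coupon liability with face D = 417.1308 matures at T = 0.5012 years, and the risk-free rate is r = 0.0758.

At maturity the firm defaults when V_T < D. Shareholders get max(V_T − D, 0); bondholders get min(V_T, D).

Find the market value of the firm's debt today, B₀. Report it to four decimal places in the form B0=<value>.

B0=392.3994

d₁ = [ln(V₀/D) + (r + σ²/2)T] / (σ√T)
   = [ln(473.0759/417.1308) + (0.0758 + 0.5·0.2719²)·0.5012] / (0.2719·√0.5012)
   = [0.125856 + 0.056518] / 0.192493 = 0.947431
d₂ = d₁ − σ√T = 0.947431 − 0.192493 = 0.754938
N(d₁) = 0.828290,  N(d₂) = 0.774857,  e^(−rT) = 0.962722
E₀ = V₀·N(d₁) − D·e^(−rT)·N(d₂)
   = 473.0759·0.828290 − 417.1308·0.962722·0.774857 = 80.676520
B₀ = V₀ − E₀ = 473.0759 − 80.676520 = 392.399380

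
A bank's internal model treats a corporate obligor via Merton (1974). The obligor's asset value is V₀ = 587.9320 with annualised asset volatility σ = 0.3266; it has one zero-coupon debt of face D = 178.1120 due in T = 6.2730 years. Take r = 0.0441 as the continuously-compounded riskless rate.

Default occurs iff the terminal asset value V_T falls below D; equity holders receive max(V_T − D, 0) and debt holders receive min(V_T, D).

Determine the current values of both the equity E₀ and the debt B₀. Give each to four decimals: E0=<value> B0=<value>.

d₁ = [ln(V₀/D) + (r + σ²/2)T] / (σ√T)
   = [ln(587.9320/178.1120) + (0.0441 + 0.5·0.3266²)·6.2730] / (0.3266·√6.2730)
   = [1.194199 + 0.611202] / 0.818001 = 2.207089
d₂ = d₁ − σ√T = 2.207089 − 0.818001 = 1.389088
N(d₁) = 0.986346,  N(d₂) = 0.917597,  e^(−rT) = 0.758328
E₀ = V₀·N(d₁) − D·e^(−rT)·N(d₂)
   = 587.9320·0.986346 − 178.1120·0.758328·0.917597 = 455.967061
B₀ = V₀ − E₀ = 587.9320 − 455.967061 = 131.964939

E0=455.9671 B0=131.9649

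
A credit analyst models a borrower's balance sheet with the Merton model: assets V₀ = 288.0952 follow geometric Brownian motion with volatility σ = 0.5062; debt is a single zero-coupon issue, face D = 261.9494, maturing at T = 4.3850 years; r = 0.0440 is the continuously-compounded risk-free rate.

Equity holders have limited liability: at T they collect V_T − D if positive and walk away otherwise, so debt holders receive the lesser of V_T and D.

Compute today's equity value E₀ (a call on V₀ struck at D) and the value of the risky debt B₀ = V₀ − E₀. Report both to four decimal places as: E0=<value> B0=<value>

d₁ = [ln(V₀/D) + (r + σ²/2)T] / (σ√T)
   = [ln(288.0952/261.9494) + (0.0440 + 0.5·0.5062²)·4.3850] / (0.5062·√4.3850)
   = [0.095140 + 0.754743] / 1.060003 = 0.801774
d₂ = d₁ − σ√T = 0.801774 − 1.060003 = -0.258229
N(d₁) = 0.788658,  N(d₂) = 0.398115,  e^(−rT) = 0.824531
E₀ = V₀·N(d₁) − D·e^(−rT)·N(d₂)
   = 288.0952·0.788658 − 261.9494·0.824531·0.398115 = 141.221502
B₀ = V₀ − E₀ = 288.0952 − 141.221502 = 146.873698

E0=141.2215 B0=146.8737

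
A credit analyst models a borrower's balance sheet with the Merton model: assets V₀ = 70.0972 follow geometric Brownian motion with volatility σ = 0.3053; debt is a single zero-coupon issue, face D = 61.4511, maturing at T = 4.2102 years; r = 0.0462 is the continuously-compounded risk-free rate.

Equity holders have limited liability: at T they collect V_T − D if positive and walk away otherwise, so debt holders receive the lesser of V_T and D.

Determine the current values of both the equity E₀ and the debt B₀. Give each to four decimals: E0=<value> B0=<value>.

E0=26.4742 B0=43.6230

d₁ = [ln(V₀/D) + (r + σ²/2)T] / (σ√T)
   = [ln(70.0972/61.4511) + (0.0462 + 0.5·0.3053²)·4.2102] / (0.3053·√4.2102)
   = [0.131641 + 0.390724] / 0.626438 = 0.833865
d₂ = d₁ − σ√T = 0.833865 − 0.626438 = 0.207427
N(d₁) = 0.797821,  N(d₂) = 0.582162,  e^(−rT) = 0.823237
E₀ = V₀·N(d₁) − D·e^(−rT)·N(d₂)
   = 70.0972·0.797821 − 61.4511·0.823237·0.582162 = 26.474178
B₀ = V₀ − E₀ = 70.0972 − 26.474178 = 43.623022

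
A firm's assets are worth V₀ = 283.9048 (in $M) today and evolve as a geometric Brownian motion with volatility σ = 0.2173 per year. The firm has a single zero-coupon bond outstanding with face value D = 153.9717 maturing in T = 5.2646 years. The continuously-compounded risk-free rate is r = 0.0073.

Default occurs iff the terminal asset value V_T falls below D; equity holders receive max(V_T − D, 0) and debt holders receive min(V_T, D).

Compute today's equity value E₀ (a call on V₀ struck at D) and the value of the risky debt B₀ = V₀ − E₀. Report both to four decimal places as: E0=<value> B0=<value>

d₁ = [ln(V₀/D) + (r + σ²/2)T] / (σ√T)
   = [ln(283.9048/153.9717) + (0.0073 + 0.5·0.2173²)·5.2646] / (0.2173·√5.2646)
   = [0.611870 + 0.162727] / 0.498589 = 1.553579
d₂ = d₁ − σ√T = 1.553579 − 0.498589 = 1.054991
N(d₁) = 0.939858,  N(d₂) = 0.854285,  e^(−rT) = 0.962298
E₀ = V₀·N(d₁) − D·e^(−rT)·N(d₂)
   = 283.9048·0.939858 − 153.9717·0.962298·0.854285 = 140.253561
B₀ = V₀ − E₀ = 283.9048 − 140.253561 = 143.651239

E0=140.2536 B0=143.6512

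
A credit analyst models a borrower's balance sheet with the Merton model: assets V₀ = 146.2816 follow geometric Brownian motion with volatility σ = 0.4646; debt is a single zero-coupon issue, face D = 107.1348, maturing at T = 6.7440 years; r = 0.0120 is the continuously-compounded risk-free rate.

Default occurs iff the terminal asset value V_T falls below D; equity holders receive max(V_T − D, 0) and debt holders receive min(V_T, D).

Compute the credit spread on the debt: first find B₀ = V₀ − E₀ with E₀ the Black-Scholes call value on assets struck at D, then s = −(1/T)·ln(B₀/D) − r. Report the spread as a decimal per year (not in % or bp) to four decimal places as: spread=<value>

d₁ = [ln(V₀/D) + (r + σ²/2)T] / (σ√T)
   = [ln(146.2816/107.1348) + (0.0120 + 0.5·0.4646²)·6.7440] / (0.4646·√6.7440)
   = [0.311446 + 0.808785] / 1.206530 = 0.928473
d₂ = d₁ − σ√T = 0.928473 − 1.206530 = -0.278056
N(d₁) = 0.823419,  N(d₂) = 0.390485,  e^(−rT) = 0.922260
E₀ = V₀·N(d₁) − D·e^(−rT)·N(d₂)
   = 146.2816·0.823419 − 107.1348·0.922260·0.390485 = 81.868764
B₀ = V₀ − E₀ = 146.2816 − 81.868764 = 64.412836
spread = −(1/T)·ln(B₀/D) − r = −(1/6.7440)·ln(64.412836/107.1348) − 0.0120 = 0.06344112

spread=0.0634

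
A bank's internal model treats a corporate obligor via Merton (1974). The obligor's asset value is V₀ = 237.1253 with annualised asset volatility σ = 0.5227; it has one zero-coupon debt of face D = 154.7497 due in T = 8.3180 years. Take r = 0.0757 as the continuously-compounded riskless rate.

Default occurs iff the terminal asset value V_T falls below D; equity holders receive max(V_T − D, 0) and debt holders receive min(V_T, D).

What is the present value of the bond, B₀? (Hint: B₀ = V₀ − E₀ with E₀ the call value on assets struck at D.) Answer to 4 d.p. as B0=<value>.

B0=56.7671

d₁ = [ln(V₀/D) + (r + σ²/2)T] / (σ√T)
   = [ln(237.1253/154.7497) + (0.0757 + 0.5·0.5227²)·8.3180] / (0.5227·√8.3180)
   = [0.426780 + 1.765975] / 1.507516 = 1.454548
d₂ = d₁ − σ√T = 1.454548 − 1.507516 = -0.052968
N(d₁) = 0.927103,  N(d₂) = 0.478879,  e^(−rT) = 0.532766
E₀ = V₀·N(d₁) − D·e^(−rT)·N(d₂)
   = 237.1253·0.927103 − 154.7497·0.532766·0.478879 = 180.358178
B₀ = V₀ − E₀ = 237.1253 − 180.358178 = 56.767122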